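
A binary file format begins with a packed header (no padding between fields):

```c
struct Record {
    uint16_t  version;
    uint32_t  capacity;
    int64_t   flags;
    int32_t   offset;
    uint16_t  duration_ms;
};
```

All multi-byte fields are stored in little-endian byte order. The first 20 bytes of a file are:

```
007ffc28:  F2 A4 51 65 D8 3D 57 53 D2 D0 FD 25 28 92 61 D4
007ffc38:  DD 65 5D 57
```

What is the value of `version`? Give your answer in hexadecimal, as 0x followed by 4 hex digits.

`version` is the first field, at byte offset 0, occupying 2 bytes.
Bytes at offsets 0..1: F2 A4.
Little-endian: lowest address holds the least-significant byte.
Reassemble most-significant byte first: A4 F2 → 0xA4F2.

0xA4F2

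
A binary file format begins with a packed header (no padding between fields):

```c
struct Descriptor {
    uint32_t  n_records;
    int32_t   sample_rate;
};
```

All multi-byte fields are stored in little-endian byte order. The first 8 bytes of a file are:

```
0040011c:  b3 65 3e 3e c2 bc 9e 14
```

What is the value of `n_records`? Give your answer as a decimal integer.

1044276659

`n_records` is the first field, at byte offset 0, occupying 4 bytes.
Bytes at offsets 0..3: B3 65 3E 3E.
Little-endian stores the least-significant byte at the lowest address.
Reassemble most-significant byte first: 3E 3E 65 B3 → 0x3E3E65B3.
0x3E3E65B3 = 1044276659.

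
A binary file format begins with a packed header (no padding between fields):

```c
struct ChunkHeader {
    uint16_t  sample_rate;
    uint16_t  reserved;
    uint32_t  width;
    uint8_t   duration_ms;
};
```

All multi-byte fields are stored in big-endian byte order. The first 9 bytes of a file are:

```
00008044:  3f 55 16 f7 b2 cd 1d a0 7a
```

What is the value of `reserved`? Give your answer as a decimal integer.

5879

`reserved` follows `sample_rate` (2 bytes), so it starts at byte offset 2 and occupies 2 bytes.
Bytes at offsets 2..3: 16 F7.
Big-endian stores the most-significant byte at the lowest address.
The bytes are already most-significant first: 0x16F7.
0x16F7 = 5879.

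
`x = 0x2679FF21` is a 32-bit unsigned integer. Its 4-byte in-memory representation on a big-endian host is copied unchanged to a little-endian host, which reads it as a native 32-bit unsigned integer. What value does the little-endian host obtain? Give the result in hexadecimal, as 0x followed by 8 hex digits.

Stored big-endian, the bytes at ascending addresses are 26 79 FF 21.
Read back as little-endian, the first byte is least significant, giving 0x21FF7926.

0x21FF7926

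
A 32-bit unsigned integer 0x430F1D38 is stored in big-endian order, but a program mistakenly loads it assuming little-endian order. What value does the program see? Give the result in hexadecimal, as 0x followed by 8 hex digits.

Stored big-endian, the bytes at ascending addresses are 43 0F 1D 38.
Read back as little-endian, the first byte is least significant, giving 0x381D0F43.

0x381D0F43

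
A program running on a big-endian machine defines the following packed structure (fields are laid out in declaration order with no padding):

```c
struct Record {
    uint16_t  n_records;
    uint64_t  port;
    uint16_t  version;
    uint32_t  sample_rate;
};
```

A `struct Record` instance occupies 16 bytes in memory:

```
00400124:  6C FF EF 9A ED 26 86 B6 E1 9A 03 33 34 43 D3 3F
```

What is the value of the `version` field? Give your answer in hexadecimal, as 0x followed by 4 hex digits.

`version` follows `n_records` (2 B), `port` (8 B), so it starts at offset 2 + 8 = 10 and occupies 2 bytes.
Bytes at offsets 10..11: 03 33.
Big-endian: lowest address holds the most-significant byte.
The bytes are already most-significant first: 0x0333.

0x0333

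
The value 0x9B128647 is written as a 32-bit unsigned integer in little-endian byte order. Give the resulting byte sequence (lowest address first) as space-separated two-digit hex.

Split into bytes (most-significant first): 9B 12 86 47.
Little-endian stores the least-significant byte at the lowest address.
So at ascending addresses the bytes are 47 86 12 9B.

47 86 12 9B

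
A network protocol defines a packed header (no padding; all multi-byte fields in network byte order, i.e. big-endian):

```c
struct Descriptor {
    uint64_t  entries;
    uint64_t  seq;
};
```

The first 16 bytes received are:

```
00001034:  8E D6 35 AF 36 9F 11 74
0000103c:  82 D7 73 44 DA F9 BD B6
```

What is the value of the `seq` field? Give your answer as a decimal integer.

`seq` follows `entries` (8 bytes), so it starts at byte offset 8 and occupies 8 bytes.
Bytes at offsets 8..15: 82 D7 73 44 DA F9 BD B6.
In big-endian order the high byte comes first in memory.
The bytes are already most-significant first: 0x82D77344DAF9BDB6.
0x82D77344DAF9BDB6 = 9428131084492193206.

9428131084492193206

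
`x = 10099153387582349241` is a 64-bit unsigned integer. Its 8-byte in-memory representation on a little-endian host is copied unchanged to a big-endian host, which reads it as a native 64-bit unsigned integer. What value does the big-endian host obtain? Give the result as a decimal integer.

10099153387582349241 in 64-bit hexadecimal is 0x8C27667F97075FB9.
Stored little-endian, the bytes at ascending addresses are B9 5F 07 97 7F 66 27 8C.
Read back as big-endian, the last byte is least significant, giving 0xB95F07977F66278C.
0xB95F07977F66278C = 13357403367063037836.

13357403367063037836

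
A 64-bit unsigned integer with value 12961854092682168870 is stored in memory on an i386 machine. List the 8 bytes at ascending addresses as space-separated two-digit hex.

12961854092682168870 in hexadecimal, padded to 64 bits, is 0xB3E1C19F58C38A26.
Split into bytes (most-significant first): B3 E1 C1 9F 58 C3 8A 26.
Little-endian stores the least-significant byte at the lowest address.
So at ascending addresses the bytes are 26 8A C3 58 9F C1 E1 B3.

26 8A C3 58 9F C1 E1 B3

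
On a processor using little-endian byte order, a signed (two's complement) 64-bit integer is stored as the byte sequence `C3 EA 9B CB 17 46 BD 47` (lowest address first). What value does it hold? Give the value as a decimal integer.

5169365015305382595

Little-endian: lowest address holds the least-significant byte.
Reassemble most-significant byte first: 47 BD 46 17 CB 9B EA C3 → 0x47BD4617CB9BEAC3.
0x47BD4617CB9BEAC3 = 5169365015305382595.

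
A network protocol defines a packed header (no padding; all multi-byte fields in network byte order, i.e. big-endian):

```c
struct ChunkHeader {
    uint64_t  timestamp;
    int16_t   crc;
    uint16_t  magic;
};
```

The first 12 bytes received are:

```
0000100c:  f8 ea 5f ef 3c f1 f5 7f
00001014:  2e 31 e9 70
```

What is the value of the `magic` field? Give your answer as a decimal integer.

`magic` follows `timestamp` (8 B), `crc` (2 B), so it starts at offset 8 + 2 = 10 and occupies 2 bytes.
Bytes at offsets 10..11: E9 70.
In big-endian order the high byte comes first in memory.
The bytes are already most-significant first: 0xE970.
0xE970 = 59760.

59760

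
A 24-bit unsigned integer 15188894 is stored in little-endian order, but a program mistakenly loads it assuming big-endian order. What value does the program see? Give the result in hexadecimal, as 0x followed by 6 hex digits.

15188894 in 24-bit hexadecimal is 0xE7C39E.
Stored little-endian, the bytes at ascending addresses are 9E C3 E7.
Read back as big-endian, the last byte is least significant, giving 0x9EC3E7.

0x9EC3E7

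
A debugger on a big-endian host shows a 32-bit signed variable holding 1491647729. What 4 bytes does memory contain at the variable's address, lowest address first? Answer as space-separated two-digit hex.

58 E8 BC F1

1491647729 in hexadecimal, padded to 32 bits, is 0x58E8BCF1.
Split into bytes (most-significant first): 58 E8 BC F1.
Big-endian: lowest address holds the most-significant byte.
So the memory order matches the most-significant-first order: 58 E8 BC F1.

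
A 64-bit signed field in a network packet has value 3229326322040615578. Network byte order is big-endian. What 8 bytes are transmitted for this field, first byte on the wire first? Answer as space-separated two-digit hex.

2C D0 DF 2E 21 0C B2 9A

3229326322040615578 in hexadecimal, padded to 64 bits, is 0x2CD0DF2E210CB29A.
Split into bytes (most-significant first): 2C D0 DF 2E 21 0C B2 9A.
In big-endian order the high byte comes first in memory.
So the memory order matches the most-significant-first order: 2C D0 DF 2E 21 0C B2 9A.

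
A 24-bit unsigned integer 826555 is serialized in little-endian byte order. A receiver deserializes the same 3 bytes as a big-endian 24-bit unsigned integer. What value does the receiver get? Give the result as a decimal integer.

12295180

826555 in 24-bit hexadecimal is 0x0C9CBB.
Stored little-endian, the bytes at ascending addresses are BB 9C 0C.
Read back as big-endian, the last byte is least significant, giving 0xBB9C0C.
0xBB9C0C = 12295180.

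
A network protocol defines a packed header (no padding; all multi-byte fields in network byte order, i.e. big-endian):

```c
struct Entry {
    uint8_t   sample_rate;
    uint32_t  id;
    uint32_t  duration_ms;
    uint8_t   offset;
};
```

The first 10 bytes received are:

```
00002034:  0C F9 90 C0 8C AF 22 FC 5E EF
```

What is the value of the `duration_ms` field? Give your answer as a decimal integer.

`duration_ms` follows `sample_rate` (1 B), `id` (4 B), so it starts at offset 1 + 4 = 5 and occupies 4 bytes.
Bytes at offsets 5..8: AF 22 FC 5E.
Big-endian stores the most-significant byte at the lowest address.
The bytes are already most-significant first: 0xAF22FC5E.
0xAF22FC5E = 2938305630.

2938305630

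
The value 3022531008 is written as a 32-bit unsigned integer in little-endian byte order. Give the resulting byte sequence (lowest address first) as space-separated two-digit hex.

3022531008 in hexadecimal, padded to 32 bits, is 0xB42829C0.
Split into bytes (most-significant first): B4 28 29 C0.
Little-endian: lowest address holds the least-significant byte.
So at ascending addresses the bytes are C0 29 28 B4.

C0 29 28 B4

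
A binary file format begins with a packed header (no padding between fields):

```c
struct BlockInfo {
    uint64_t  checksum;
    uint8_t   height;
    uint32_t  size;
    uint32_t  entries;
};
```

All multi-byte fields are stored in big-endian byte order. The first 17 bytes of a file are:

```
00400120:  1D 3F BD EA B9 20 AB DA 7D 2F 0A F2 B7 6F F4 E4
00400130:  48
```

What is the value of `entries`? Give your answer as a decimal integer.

`entries` follows `checksum` (8 B), `height` (1 B), `size` (4 B), so it starts at offset 8 + 1 + 4 = 13 and occupies 4 bytes.
Bytes at offsets 13..16: 6F F4 E4 48.
In big-endian order the high byte comes first in memory.
The bytes are already most-significant first: 0x6FF4E448.
0x6FF4E448 = 1878320200.

1878320200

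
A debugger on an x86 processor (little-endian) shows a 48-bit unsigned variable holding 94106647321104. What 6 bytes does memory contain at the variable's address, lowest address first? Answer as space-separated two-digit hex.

94106647321104 in hexadecimal, padded to 48 bits, is 0x5596E948DA10.
Split into bytes (most-significant first): 55 96 E9 48 DA 10.
In little-endian order the low byte comes first in memory.
So at ascending addresses the bytes are 10 DA 48 E9 96 55.

10 DA 48 E9 96 55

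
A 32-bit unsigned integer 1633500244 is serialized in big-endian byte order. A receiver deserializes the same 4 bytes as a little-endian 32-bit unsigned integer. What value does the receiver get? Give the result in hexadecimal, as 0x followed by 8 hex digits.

0x543C5D61

1633500244 in 32-bit hexadecimal is 0x615D3C54.
Stored big-endian, the bytes at ascending addresses are 61 5D 3C 54.
Read back as little-endian, the first byte is least significant, giving 0x543C5D61.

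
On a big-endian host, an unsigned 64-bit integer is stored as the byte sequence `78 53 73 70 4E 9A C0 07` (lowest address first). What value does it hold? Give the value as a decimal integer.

Big-endian stores the most-significant byte at the lowest address.
The bytes are already most-significant first: 0x785373704E9AC007.
0x785373704E9AC007 = 8670400633810632711.

8670400633810632711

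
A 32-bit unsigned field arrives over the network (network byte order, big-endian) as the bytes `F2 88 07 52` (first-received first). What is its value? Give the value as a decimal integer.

Big-endian: lowest address holds the most-significant byte.
The bytes are already most-significant first: 0xF2880752.
0xF2880752 = 4069001042.

4069001042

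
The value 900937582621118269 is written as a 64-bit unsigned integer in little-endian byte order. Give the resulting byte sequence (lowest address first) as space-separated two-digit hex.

900937582621118269 in hexadecimal, padded to 64 bits, is 0x0C80C5F540EE4F3D.
Split into bytes (most-significant first): 0C 80 C5 F5 40 EE 4F 3D.
Little-endian stores the least-significant byte at the lowest address.
So at ascending addresses the bytes are 3D 4F EE 40 F5 C5 80 0C.

3D 4F EE 40 F5 C5 80 0C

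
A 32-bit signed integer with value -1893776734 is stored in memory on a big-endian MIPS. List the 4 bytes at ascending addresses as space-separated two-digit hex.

Two's complement of -1893776734 in 32 bits: 1893776734 = 0x70E0BD5E; invert → 0x8F1F42A1; add 1 → 0x8F1F42A2.
Split into bytes (most-significant first): 8F 1F 42 A2.
In big-endian order the high byte comes first in memory.
So the memory order matches the most-significant-first order: 8F 1F 42 A2.

8F 1F 42 A2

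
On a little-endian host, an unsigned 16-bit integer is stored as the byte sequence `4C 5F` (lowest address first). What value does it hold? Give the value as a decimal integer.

24396

Little-endian: lowest address holds the least-significant byte.
Reassemble most-significant byte first: 5F 4C → 0x5F4C.
0x5F4C = 24396.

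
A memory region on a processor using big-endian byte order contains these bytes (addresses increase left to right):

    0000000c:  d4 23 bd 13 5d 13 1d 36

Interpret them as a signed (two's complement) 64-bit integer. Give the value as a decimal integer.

In big-endian order the high byte comes first in memory.
The bytes are already most-significant first: 0xD423BD135D131D36.
Top bit is set, so as a signed 64-bit value this is 0xD423BD135D131D36 − 2^64 = -3160474622620394186.

-3160474622620394186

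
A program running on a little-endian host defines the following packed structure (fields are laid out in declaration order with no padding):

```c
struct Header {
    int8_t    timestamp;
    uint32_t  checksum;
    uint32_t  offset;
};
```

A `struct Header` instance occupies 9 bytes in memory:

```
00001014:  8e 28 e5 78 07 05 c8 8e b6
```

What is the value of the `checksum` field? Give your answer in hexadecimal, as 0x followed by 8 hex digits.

`checksum` follows `timestamp` (1 byte), so it starts at byte offset 1 and occupies 4 bytes.
Bytes at offsets 1..4: 28 E5 78 07.
Little-endian stores the least-significant byte at the lowest address.
Reassemble most-significant byte first: 07 78 E5 28 → 0x0778E528.

0x0778E528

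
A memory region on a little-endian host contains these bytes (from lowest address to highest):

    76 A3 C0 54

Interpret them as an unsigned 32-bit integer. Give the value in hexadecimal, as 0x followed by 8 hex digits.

Little-endian stores the least-significant byte at the lowest address.
Reassemble most-significant byte first: 54 C0 A3 76 → 0x54C0A376.

0x54C0A376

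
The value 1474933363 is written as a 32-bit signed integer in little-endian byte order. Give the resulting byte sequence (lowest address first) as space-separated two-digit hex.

73 B2 E9 57

1474933363 in hexadecimal, padded to 32 bits, is 0x57E9B273.
Split into bytes (most-significant first): 57 E9 B2 73.
In little-endian order the low byte comes first in memory.
So at ascending addresses the bytes are 73 B2 E9 57.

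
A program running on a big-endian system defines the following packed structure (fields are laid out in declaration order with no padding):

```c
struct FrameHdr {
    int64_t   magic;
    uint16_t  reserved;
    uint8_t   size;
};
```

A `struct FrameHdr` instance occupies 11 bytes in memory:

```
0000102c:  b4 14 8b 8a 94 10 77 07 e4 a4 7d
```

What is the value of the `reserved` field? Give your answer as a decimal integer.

`reserved` follows `magic` (8 bytes), so it starts at byte offset 8 and occupies 2 bytes.
Bytes at offsets 8..9: E4 A4.
In big-endian order the high byte comes first in memory.
The bytes are already most-significant first: 0xE4A4.
0xE4A4 = 58532.

58532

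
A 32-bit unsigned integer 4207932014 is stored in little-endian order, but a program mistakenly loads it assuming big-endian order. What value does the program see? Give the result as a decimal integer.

4207932014 in 32-bit hexadecimal is 0xFACFF26E.
Stored little-endian, the bytes at ascending addresses are 6E F2 CF FA.
Read back as big-endian, the last byte is least significant, giving 0x6EF2CFFA.
0x6EF2CFFA = 1861406714.

1861406714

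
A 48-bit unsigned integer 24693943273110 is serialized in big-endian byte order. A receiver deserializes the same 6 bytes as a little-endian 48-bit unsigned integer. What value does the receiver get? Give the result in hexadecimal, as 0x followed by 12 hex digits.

24693943273110 in 48-bit hexadecimal is 0x167581B78696.
Stored big-endian, the bytes at ascending addresses are 16 75 81 B7 86 96.
Read back as little-endian, the first byte is least significant, giving 0x9686B7817516.

0x9686B7817516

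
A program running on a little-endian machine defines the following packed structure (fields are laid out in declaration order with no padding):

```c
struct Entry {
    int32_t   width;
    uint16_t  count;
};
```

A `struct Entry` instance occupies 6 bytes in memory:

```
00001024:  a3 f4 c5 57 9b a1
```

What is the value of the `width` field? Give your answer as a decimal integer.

`width` is the first field, at byte offset 0, occupying 4 bytes.
Bytes at offsets 0..3: A3 F4 C5 57.
Little-endian: lowest address holds the least-significant byte.
Reassemble most-significant byte first: 57 C5 F4 A3 → 0x57C5F4A3.
0x57C5F4A3 = 1472591011.

1472591011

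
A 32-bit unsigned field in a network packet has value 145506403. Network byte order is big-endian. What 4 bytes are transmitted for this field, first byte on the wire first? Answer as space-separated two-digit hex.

08 AC 40 63

145506403 in hexadecimal, padded to 32 bits, is 0x08AC4063.
Split into bytes (most-significant first): 08 AC 40 63.
Big-endian: lowest address holds the most-significant byte.
So the memory order matches the most-significant-first order: 08 AC 40 63.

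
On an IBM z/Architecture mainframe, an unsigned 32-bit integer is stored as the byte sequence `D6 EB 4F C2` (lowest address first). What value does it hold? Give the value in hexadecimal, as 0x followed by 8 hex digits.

Big-endian: lowest address holds the most-significant byte.
The bytes are already most-significant first: 0xD6EB4FC2.

0xD6EB4FC2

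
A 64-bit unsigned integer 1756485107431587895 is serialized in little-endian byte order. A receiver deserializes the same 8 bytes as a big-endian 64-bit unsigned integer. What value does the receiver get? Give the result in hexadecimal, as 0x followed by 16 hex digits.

1756485107431587895 in 64-bit hexadecimal is 0x186049E621B94037.
Stored little-endian, the bytes at ascending addresses are 37 40 B9 21 E6 49 60 18.
Read back as big-endian, the last byte is least significant, giving 0x3740B921E6496018.

0x3740B921E6496018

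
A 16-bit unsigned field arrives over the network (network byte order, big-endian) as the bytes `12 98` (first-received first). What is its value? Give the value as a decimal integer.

Big-endian stores the most-significant byte at the lowest address.
The bytes are already most-significant first: 0x1298.
0x1298 = 4760.

4760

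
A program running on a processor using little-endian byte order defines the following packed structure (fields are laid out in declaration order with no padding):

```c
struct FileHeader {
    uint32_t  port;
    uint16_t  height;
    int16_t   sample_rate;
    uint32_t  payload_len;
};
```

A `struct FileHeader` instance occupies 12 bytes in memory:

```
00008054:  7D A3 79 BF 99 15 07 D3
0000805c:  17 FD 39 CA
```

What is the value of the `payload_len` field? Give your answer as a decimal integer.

3392797975

`payload_len` follows `port` (4 B), `height` (2 B), `sample_rate` (2 B), so it starts at offset 4 + 2 + 2 = 8 and occupies 4 bytes.
Bytes at offsets 8..11: 17 FD 39 CA.
Little-endian: lowest address holds the least-significant byte.
Reassemble most-significant byte first: CA 39 FD 17 → 0xCA39FD17.
0xCA39FD17 = 3392797975.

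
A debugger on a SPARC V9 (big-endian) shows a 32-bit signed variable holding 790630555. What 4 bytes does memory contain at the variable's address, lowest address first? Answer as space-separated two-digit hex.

790630555 in hexadecimal, padded to 32 bits, is 0x2F20109B.
Split into bytes (most-significant first): 2F 20 10 9B.
Big-endian stores the most-significant byte at the lowest address.
So the memory order matches the most-significant-first order: 2F 20 10 9B.

2F 20 10 9B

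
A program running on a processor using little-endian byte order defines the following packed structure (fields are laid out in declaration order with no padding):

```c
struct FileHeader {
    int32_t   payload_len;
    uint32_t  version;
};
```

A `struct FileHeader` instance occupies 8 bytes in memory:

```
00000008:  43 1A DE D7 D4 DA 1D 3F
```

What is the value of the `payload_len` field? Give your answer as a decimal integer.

-673310141

`payload_len` is the first field, at byte offset 0, occupying 4 bytes.
Bytes at offsets 0..3: 43 1A DE D7.
Little-endian: lowest address holds the least-significant byte.
Reassemble most-significant byte first: D7 DE 1A 43 → 0xD7DE1A43.
Top bit is set, so as a signed 32-bit value this is 0xD7DE1A43 − 2^32 = -673310141.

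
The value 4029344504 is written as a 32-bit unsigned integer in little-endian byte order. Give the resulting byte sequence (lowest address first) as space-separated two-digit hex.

4029344504 in hexadecimal, padded to 32 bits, is 0xF02AEAF8.
Split into bytes (most-significant first): F0 2A EA F8.
Little-endian stores the least-significant byte at the lowest address.
So at ascending addresses the bytes are F8 EA 2A F0.

F8 EA 2A F0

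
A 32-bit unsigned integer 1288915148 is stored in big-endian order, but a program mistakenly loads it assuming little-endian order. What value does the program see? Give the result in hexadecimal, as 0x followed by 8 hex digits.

0xCC48D34C

1288915148 in 32-bit hexadecimal is 0x4CD348CC.
Stored big-endian, the bytes at ascending addresses are 4C D3 48 CC.
Read back as little-endian, the first byte is least significant, giving 0xCC48D34C.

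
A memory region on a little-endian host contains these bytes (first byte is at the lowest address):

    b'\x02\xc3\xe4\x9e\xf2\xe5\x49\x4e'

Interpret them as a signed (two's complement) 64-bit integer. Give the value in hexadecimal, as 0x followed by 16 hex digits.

Little-endian: lowest address holds the least-significant byte.
Reassemble most-significant byte first: 4E 49 E5 F2 9E E4 C3 02 → 0x4E49E5F29EE4C302.

0x4E49E5F29EE4C302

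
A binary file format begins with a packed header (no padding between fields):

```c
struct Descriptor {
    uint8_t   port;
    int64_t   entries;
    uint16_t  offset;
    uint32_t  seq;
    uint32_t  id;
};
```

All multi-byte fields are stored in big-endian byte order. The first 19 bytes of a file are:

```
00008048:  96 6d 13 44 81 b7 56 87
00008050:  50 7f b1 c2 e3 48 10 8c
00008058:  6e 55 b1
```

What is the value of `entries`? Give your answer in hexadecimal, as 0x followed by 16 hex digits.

`entries` follows `port` (1 byte), so it starts at byte offset 1 and occupies 8 bytes.
Bytes at offsets 1..8: 6D 13 44 81 B7 56 87 50.
Big-endian stores the most-significant byte at the lowest address.
The bytes are already most-significant first: 0x6D134481B7568750.

0x6D134481B7568750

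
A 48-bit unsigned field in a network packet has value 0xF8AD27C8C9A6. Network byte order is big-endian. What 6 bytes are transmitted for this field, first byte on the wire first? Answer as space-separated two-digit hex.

Split into bytes (most-significant first): F8 AD 27 C8 C9 A6.
Big-endian stores the most-significant byte at the lowest address.
So the memory order matches the most-significant-first order: F8 AD 27 C8 C9 A6.

F8 AD 27 C8 C9 A6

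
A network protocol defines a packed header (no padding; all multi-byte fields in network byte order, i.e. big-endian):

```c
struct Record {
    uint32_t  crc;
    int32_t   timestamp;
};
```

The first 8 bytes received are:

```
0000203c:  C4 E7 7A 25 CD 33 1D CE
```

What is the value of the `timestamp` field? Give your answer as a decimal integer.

`timestamp` follows `crc` (4 bytes), so it starts at byte offset 4 and occupies 4 bytes.
Bytes at offsets 4..7: CD 33 1D CE.
In big-endian order the high byte comes first in memory.
The bytes are already most-significant first: 0xCD331DCE.
Top bit is set, so as a signed 32-bit value this is 0xCD331DCE − 2^32 = -852288050.

-852288050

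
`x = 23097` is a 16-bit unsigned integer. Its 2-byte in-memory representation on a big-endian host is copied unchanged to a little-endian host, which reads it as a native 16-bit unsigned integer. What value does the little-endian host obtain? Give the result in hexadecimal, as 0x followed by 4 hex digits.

0x395A

23097 in 16-bit hexadecimal is 0x5A39.
Stored big-endian, the bytes at ascending addresses are 5A 39.
Read back as little-endian, the first byte is least significant, giving 0x395A.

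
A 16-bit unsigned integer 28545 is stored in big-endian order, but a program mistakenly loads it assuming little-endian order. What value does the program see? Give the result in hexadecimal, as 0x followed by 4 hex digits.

28545 in 16-bit hexadecimal is 0x6F81.
Stored big-endian, the bytes at ascending addresses are 6F 81.
Read back as little-endian, the first byte is least significant, giving 0x816F.

0x816F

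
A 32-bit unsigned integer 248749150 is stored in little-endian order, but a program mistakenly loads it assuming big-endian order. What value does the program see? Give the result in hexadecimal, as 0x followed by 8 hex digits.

0x5E9CD30E

248749150 in 32-bit hexadecimal is 0x0ED39C5E.
Stored little-endian, the bytes at ascending addresses are 5E 9C D3 0E.
Read back as big-endian, the last byte is least significant, giving 0x5E9CD30E.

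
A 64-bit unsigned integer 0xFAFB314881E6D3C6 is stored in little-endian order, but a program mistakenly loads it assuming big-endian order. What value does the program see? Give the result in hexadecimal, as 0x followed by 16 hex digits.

Stored little-endian, the bytes at ascending addresses are C6 D3 E6 81 48 31 FB FA.
Read back as big-endian, the last byte is least significant, giving 0xC6D3E6814831FBFA.

0xC6D3E6814831FBFA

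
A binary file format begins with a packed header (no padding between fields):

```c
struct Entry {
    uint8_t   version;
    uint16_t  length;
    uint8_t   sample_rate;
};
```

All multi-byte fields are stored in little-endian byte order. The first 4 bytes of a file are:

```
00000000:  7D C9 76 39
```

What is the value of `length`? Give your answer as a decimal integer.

`length` follows `version` (1 byte), so it starts at byte offset 1 and occupies 2 bytes.
Bytes at offsets 1..2: C9 76.
Little-endian: lowest address holds the least-significant byte.
Reassemble most-significant byte first: 76 C9 → 0x76C9.
0x76C9 = 30409.

30409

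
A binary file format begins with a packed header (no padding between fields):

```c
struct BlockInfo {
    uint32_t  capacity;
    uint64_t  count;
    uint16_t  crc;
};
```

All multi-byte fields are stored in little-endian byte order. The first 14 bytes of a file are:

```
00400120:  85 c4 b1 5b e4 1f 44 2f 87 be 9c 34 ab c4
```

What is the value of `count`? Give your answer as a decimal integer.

3791114474161971172

`count` follows `capacity` (4 bytes), so it starts at byte offset 4 and occupies 8 bytes.
Bytes at offsets 4..11: E4 1F 44 2F 87 BE 9C 34.
Little-endian: lowest address holds the least-significant byte.
Reassemble most-significant byte first: 34 9C BE 87 2F 44 1F E4 → 0x349CBE872F441FE4.
0x349CBE872F441FE4 = 3791114474161971172.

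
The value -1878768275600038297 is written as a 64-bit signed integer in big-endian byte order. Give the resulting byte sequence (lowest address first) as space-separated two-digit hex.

E5 ED 46 35 1D 96 26 67

Two's complement of -1878768275600038297 in 64 bits: 1878768275600038297 = 0x1A12B9CAE269D999; invert → 0xE5ED46351D962666; add 1 → 0xE5ED46351D962667.
Split into bytes (most-significant first): E5 ED 46 35 1D 96 26 67.
Big-endian stores the most-significant byte at the lowest address.
So the memory order matches the most-significant-first order: E5 ED 46 35 1D 96 26 67.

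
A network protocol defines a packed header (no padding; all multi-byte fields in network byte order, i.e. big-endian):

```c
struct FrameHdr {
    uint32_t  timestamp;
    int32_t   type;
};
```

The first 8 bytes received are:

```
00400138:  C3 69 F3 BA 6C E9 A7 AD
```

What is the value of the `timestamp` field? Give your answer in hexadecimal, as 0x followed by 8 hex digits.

`timestamp` is the first field, at byte offset 0, occupying 4 bytes.
Bytes at offsets 0..3: C3 69 F3 BA.
Big-endian stores the most-significant byte at the lowest address.
The bytes are already most-significant first: 0xC369F3BA.

0xC369F3BA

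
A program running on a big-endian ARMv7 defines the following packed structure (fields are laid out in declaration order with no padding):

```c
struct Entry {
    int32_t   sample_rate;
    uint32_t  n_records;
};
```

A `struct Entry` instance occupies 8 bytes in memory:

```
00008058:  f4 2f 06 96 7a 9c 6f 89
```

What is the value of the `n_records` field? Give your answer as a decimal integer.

`n_records` follows `sample_rate` (4 bytes), so it starts at byte offset 4 and occupies 4 bytes.
Bytes at offsets 4..7: 7A 9C 6F 89.
Big-endian: lowest address holds the most-significant byte.
The bytes are already most-significant first: 0x7A9C6F89.
0x7A9C6F89 = 2057072521.

2057072521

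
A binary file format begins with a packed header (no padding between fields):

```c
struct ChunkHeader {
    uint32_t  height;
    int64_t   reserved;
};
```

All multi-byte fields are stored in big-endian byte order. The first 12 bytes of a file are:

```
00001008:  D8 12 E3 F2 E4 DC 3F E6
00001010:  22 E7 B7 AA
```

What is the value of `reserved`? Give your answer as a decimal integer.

`reserved` follows `height` (4 bytes), so it starts at byte offset 4 and occupies 8 bytes.
Bytes at offsets 4..11: E4 DC 3F E6 22 E7 B7 AA.
In big-endian order the high byte comes first in memory.
The bytes are already most-significant first: 0xE4DC3FE622E7B7AA.
Top bit is set, so as a signed 64-bit value this is 0xE4DC3FE622E7B7AA − 2^64 = -1955617880524998742.

-1955617880524998742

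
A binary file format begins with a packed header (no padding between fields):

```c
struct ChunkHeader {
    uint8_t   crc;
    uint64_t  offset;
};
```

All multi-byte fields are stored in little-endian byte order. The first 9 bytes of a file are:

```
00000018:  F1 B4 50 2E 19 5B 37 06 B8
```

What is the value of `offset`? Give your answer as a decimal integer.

13260347017243021492

`offset` follows `crc` (1 byte), so it starts at byte offset 1 and occupies 8 bytes.
Bytes at offsets 1..8: B4 50 2E 19 5B 37 06 B8.
Little-endian stores the least-significant byte at the lowest address.
Reassemble most-significant byte first: B8 06 37 5B 19 2E 50 B4 → 0xB806375B192E50B4.
0xB806375B192E50B4 = 13260347017243021492.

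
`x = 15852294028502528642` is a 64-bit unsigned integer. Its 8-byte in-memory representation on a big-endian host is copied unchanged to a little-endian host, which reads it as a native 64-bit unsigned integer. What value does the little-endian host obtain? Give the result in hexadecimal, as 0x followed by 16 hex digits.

15852294028502528642 in 64-bit hexadecimal is 0xDBFEA96E0BF07282.
Stored big-endian, the bytes at ascending addresses are DB FE A9 6E 0B F0 72 82.
Read back as little-endian, the first byte is least significant, giving 0x8272F00B6EA9FEDB.

0x8272F00B6EA9FEDB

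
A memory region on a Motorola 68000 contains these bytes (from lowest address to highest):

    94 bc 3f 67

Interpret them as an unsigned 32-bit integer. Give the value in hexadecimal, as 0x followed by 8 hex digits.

In big-endian order the high byte comes first in memory.
The bytes are already most-significant first: 0x94BC3F67.

0x94BC3F67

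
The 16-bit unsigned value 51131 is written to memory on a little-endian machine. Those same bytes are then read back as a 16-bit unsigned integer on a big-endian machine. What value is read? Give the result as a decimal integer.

48071

51131 in 16-bit hexadecimal is 0xC7BB.
Stored little-endian, the bytes at ascending addresses are BB C7.
Read back as big-endian, the last byte is least significant, giving 0xBBC7.
0xBBC7 = 48071.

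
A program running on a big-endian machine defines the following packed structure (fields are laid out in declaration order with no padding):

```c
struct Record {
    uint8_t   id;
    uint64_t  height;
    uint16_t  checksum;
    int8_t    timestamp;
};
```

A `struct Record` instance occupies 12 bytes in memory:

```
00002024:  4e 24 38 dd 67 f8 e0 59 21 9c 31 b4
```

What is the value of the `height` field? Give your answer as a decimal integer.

`height` follows `id` (1 byte), so it starts at byte offset 1 and occupies 8 bytes.
Bytes at offsets 1..8: 24 38 DD 67 F8 E0 59 21.
In big-endian order the high byte comes first in memory.
The bytes are already most-significant first: 0x2438DD67F8E05921.
0x2438DD67F8E05921 = 2610079422688024865.

2610079422688024865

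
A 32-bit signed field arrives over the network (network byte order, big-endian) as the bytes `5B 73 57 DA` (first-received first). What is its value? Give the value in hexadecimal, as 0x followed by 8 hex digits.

In big-endian order the high byte comes first in memory.
The bytes are already most-significant first: 0x5B7357DA.

0x5B7357DA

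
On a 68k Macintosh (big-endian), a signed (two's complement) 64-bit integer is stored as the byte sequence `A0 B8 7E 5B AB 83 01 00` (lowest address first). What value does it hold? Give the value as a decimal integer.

Big-endian: lowest address holds the most-significant byte.
The bytes are already most-significant first: 0xA0B87E5BAB830100.
Top bit is set, so as a signed 64-bit value this is 0xA0B87E5BAB830100 − 2^64 = -6865598699741708032.

-6865598699741708032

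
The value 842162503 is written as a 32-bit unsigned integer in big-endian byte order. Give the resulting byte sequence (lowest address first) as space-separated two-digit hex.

32 32 61 47

842162503 in hexadecimal, padded to 32 bits, is 0x32326147.
Split into bytes (most-significant first): 32 32 61 47.
Big-endian: lowest address holds the most-significant byte.
So the memory order matches the most-significant-first order: 32 32 61 47.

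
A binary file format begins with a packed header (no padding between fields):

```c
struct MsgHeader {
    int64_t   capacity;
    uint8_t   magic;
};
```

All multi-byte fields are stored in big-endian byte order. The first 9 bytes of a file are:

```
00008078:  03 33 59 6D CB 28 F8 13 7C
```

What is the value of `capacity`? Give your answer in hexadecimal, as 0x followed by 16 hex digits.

`capacity` is the first field, at byte offset 0, occupying 8 bytes.
Bytes at offsets 0..7: 03 33 59 6D CB 28 F8 13.
Big-endian: lowest address holds the most-significant byte.
The bytes are already most-significant first: 0x0333596DCB28F813.

0x0333596DCB28F813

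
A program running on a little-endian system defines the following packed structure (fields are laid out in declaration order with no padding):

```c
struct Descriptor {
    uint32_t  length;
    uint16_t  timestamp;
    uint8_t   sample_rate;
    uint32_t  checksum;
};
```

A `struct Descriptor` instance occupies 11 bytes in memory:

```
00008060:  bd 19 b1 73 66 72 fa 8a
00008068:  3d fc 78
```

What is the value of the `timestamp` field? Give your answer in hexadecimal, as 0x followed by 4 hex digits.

`timestamp` follows `length` (4 bytes), so it starts at byte offset 4 and occupies 2 bytes.
Bytes at offsets 4..5: 66 72.
In little-endian order the low byte comes first in memory.
Reassemble most-significant byte first: 72 66 → 0x7266.

0x7266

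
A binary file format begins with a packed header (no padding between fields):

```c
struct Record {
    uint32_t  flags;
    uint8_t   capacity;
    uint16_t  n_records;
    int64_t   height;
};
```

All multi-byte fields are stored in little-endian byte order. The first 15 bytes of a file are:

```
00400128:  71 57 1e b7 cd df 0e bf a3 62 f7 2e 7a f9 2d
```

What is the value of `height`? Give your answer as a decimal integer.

3312813343045231551

`height` follows `flags` (4 B), `capacity` (1 B), `n_records` (2 B), so it starts at offset 4 + 1 + 2 = 7 and occupies 8 bytes.
Bytes at offsets 7..14: BF A3 62 F7 2E 7A F9 2D.
Little-endian: lowest address holds the least-significant byte.
Reassemble most-significant byte first: 2D F9 7A 2E F7 62 A3 BF → 0x2DF97A2EF762A3BF.
0x2DF97A2EF762A3BF = 3312813343045231551.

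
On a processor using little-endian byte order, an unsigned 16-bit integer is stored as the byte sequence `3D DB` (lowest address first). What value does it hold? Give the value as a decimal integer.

In little-endian order the low byte comes first in memory.
Reassemble most-significant byte first: DB 3D → 0xDB3D.
0xDB3D = 56125.

56125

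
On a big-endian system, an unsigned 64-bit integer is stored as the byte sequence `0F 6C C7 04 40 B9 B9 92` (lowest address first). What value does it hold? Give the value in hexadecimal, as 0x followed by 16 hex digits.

In big-endian order the high byte comes first in memory.
The bytes are already most-significant first: 0x0F6CC70440B9B992.

0x0F6CC70440B9B992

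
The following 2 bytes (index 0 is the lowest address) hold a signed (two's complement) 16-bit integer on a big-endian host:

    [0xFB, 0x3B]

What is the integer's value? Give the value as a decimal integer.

Big-endian stores the most-significant byte at the lowest address.
The bytes are already most-significant first: 0xFB3B.
Top bit is set, so as a signed 16-bit value this is 0xFB3B − 2^16 = -1221.

-1221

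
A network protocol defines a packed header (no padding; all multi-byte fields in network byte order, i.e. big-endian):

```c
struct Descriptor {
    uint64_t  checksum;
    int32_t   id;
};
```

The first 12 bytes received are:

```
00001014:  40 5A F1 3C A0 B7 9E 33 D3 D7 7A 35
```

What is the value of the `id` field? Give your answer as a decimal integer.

`id` follows `checksum` (8 bytes), so it starts at byte offset 8 and occupies 4 bytes.
Bytes at offsets 8..11: D3 D7 7A 35.
Big-endian stores the most-significant byte at the lowest address.
The bytes are already most-significant first: 0xD3D77A35.
Top bit is set, so as a signed 32-bit value this is 0xD3D77A35 − 2^32 = -740853195.

-740853195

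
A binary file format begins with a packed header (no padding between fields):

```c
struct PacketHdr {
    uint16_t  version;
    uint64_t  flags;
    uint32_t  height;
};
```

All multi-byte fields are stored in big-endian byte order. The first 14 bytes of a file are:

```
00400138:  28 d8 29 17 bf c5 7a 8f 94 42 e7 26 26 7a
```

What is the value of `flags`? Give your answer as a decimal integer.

`flags` follows `version` (2 bytes), so it starts at byte offset 2 and occupies 8 bytes.
Bytes at offsets 2..9: 29 17 BF C5 7A 8F 94 42.
Big-endian stores the most-significant byte at the lowest address.
The bytes are already most-significant first: 0x2917BFC57A8F9442.
0x2917BFC57A8F9442 = 2961046134905082946.

2961046134905082946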